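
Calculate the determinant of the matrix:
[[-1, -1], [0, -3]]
3

For a 2×2 matrix [[a, b], [c, d]], det = ad - bc
det = (-1)(-3) - (-1)(0) = 3 - 0 = 3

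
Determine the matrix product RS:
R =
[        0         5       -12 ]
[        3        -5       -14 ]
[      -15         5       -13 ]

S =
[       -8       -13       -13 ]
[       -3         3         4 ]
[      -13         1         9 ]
RS =
[      141         3       -88 ]
[      173       -68      -185 ]
[      274       197        98 ]

Matrix multiplication: (RS)[i][j] = sum over k of R[i][k] * S[k][j].
  (RS)[0][0] = (0)*(-8) + (5)*(-3) + (-12)*(-13) = 141
  (RS)[0][1] = (0)*(-13) + (5)*(3) + (-12)*(1) = 3
  (RS)[0][2] = (0)*(-13) + (5)*(4) + (-12)*(9) = -88
  (RS)[1][0] = (3)*(-8) + (-5)*(-3) + (-14)*(-13) = 173
  (RS)[1][1] = (3)*(-13) + (-5)*(3) + (-14)*(1) = -68
  (RS)[1][2] = (3)*(-13) + (-5)*(4) + (-14)*(9) = -185
  (RS)[2][0] = (-15)*(-8) + (5)*(-3) + (-13)*(-13) = 274
  (RS)[2][1] = (-15)*(-13) + (5)*(3) + (-13)*(1) = 197
  (RS)[2][2] = (-15)*(-13) + (5)*(4) + (-13)*(9) = 98
RS =
[      141         3       -88 ]
[      173       -68      -185 ]
[      274       197        98 ]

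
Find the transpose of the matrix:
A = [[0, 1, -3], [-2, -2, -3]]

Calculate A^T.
[[0, -2], [1, -2], [-3, -3]]

The transpose sends entry (i,j) to (j,i); rows become columns.
Row 0 of A: [0, 1, -3] -> column 0 of A^T.
Row 1 of A: [-2, -2, -3] -> column 1 of A^T.
A^T = [[0, -2], [1, -2], [-3, -3]]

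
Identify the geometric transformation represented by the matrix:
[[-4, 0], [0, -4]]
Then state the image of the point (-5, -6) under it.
uniform scaling by factor -4; image of (-5, -6) is (20, 24)

This is a diagonal matrix with equal entries -4, so it scales both axes by the same factor -4.
The matrix [[-4, 0], [0, -4]] represents: uniform scaling by factor -4.
Applying it to (-5, -6): [-4·-5 + 0·-6, 0·-5 + -4·-6] = (20, 24).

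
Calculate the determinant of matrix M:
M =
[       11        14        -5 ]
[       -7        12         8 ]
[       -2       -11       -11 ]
det(M) = -2291

Expand along row 0 (cofactor expansion): det(M) = a*(e*i - f*h) - b*(d*i - f*g) + c*(d*h - e*g), where the 3×3 is [[a, b, c], [d, e, f], [g, h, i]].
Minor M_00 = (12)*(-11) - (8)*(-11) = -132 + 88 = -44.
Minor M_01 = (-7)*(-11) - (8)*(-2) = 77 + 16 = 93.
Minor M_02 = (-7)*(-11) - (12)*(-2) = 77 + 24 = 101.
det(M) = (11)*(-44) - (14)*(93) + (-5)*(101) = -484 - 1302 - 505 = -2291.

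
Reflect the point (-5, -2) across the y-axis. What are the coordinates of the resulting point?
(5, -2)

Reflection across y-axis: (-5, -2) → (5, -2)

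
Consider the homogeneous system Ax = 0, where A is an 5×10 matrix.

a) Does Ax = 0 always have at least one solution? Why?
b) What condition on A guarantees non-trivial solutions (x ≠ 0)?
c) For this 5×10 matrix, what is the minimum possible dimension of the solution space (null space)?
a) Yes, x = 0 is always a solution. b) When A has linearly dependent columns (rank < n). c) Minimum nullity = 5.

a) x = 0 satisfies A·0 = 0, so the zero vector is always a solution.
b) Non-trivial solutions exist iff the columns of A are linearly dependent, equivalently rank(A) < n (the number of columns).
c) By rank-nullity, rank(A) + nullity(A) = n = 10. Since A has only 5 rows, rank(A) ≤ 5, so nullity(A) ≥ 10 - 5 = 5.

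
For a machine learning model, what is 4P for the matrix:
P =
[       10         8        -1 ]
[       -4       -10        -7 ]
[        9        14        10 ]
4P =
[       40        32        -4 ]
[      -16       -40       -28 ]
[       36        56        40 ]

Scalar multiplication is elementwise: (4P)[i][j] = 4 * P[i][j].
  (4P)[0][0] = 4 * (10) = 40
  (4P)[0][1] = 4 * (8) = 32
  (4P)[0][2] = 4 * (-1) = -4
  (4P)[1][0] = 4 * (-4) = -16
  (4P)[1][1] = 4 * (-10) = -40
  (4P)[1][2] = 4 * (-7) = -28
  (4P)[2][0] = 4 * (9) = 36
  (4P)[2][1] = 4 * (14) = 56
  (4P)[2][2] = 4 * (10) = 40
4P =
[       40        32        -4 ]
[      -16       -40       -28 ]
[       36        56        40 ]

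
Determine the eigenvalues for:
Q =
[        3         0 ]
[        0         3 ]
λ = 3, 3

Solve det(Q - λI) = 0. For a 2×2 matrix the characteristic equation is λ² - (trace)λ + det = 0.
trace(Q) = a + d = 3 + 3 = 6.
det(Q) = a*d - b*c = (3)*(3) - (0)*(0) = 9 - 0 = 9.
Characteristic equation: λ² - (6)λ + (9) = 0.
Discriminant = (6)² - 4*(9) = 36 - 36 = 0.
λ = (6 ± √0) / 2 = (6 ± 0) / 2 = 3, 3.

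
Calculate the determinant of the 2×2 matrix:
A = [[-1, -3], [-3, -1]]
-8

For A = [[a, b], [c, d]], det(A) = a*d - b*c.
det(A) = (-1)*(-1) - (-3)*(-3) = 1 - 9 = -8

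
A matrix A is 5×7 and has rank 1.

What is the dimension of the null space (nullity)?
6

The rank-nullity theorem for an m×n matrix states:
rank(A) + nullity(A) = n (the number of columns).
Here n = 7 and rank(A) = 1, so nullity(A) = 7 - 1 = 6.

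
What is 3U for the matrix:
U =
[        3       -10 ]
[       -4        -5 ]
3U =
[        9       -30 ]
[      -12       -15 ]

Scalar multiplication is elementwise: (3U)[i][j] = 3 * U[i][j].
  (3U)[0][0] = 3 * (3) = 9
  (3U)[0][1] = 3 * (-10) = -30
  (3U)[1][0] = 3 * (-4) = -12
  (3U)[1][1] = 3 * (-5) = -15
3U =
[        9       -30 ]
[      -12       -15 ]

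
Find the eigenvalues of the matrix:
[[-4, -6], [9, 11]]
λ = 2 and λ = 5

Characteristic equation: det(A - λI) = 0
λ² - (trace)λ + (det) = 0
λ² - (7)λ + (10) = 0
λ² - 7λ + 10 = 0
Solving: λ = 2, 5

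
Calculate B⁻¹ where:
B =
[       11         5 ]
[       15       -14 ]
det(B) = -229
B⁻¹ =
[   14/229     5/229 ]
[   15/229   -11/229 ]

For a 2×2 matrix B = [[a, b], [c, d]] with det(B) ≠ 0, B⁻¹ = (1/det(B)) * [[d, -b], [-c, a]].
det(B) = (11)*(-14) - (5)*(15) = -154 - 75 = -229.
B⁻¹ = (1/-229) * [[-14, -5], [-15, 11]].
Dividing each entry by -229 and reducing:
B⁻¹ =
[   14/229     5/229 ]
[   15/229   -11/229 ]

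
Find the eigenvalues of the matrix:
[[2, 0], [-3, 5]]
λ = 2 and λ = 5

Characteristic equation: det(A - λI) = 0
λ² - (trace)λ + (det) = 0
λ² - (7)λ + (10) = 0
λ² - 7λ + 10 = 0
Solving: λ = 2, 5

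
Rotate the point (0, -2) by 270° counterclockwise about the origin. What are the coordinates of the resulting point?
(-2, 0)

Rotation matrix R(θ) = [[cos θ, -sin θ], [sin θ, cos θ]]; for θ = 270°:
R = [[0, 1], [-1, 0]]
Result: R × [0, -2]ᵀ = [0·0 + (1)·-2, -1·0 + (0)·-2]ᵀ = (-2, 0)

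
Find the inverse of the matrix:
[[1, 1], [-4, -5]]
[[5, 1], [-4, -1]]

For [[a,b],[c,d]], inverse = (1/det)·[[d,-b],[-c,a]]
det = 1·-5 - 1·-4 = -1
Inverse = (1/-1)·[[-5, -1], [4, 1]]
        = [[5, 1], [-4, -1]]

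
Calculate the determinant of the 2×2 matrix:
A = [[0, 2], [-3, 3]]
6

For A = [[a, b], [c, d]], det(A) = a*d - b*c.
det(A) = (0)*(3) - (2)*(-3) = 0 - -6 = 6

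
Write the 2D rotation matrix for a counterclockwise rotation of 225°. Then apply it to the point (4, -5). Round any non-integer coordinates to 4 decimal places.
R = [[-√2/2, √2/2], [-√2/2, -√2/2]]; R·(4, -5) = (-6.3640, 0.7071)

Rotation matrix formula: R(θ) = [[cos θ, -sin θ], [sin θ, cos θ]]
For θ = 225°:
cos(225°) = -√2/2
sin(225°) = -√2/2
R = [[-√2/2, √2/2], [-√2/2, -√2/2]]
Apply to (4, -5): [-√2/2·4 + (√2/2)·-5, -√2/2·4 + -√2/2·-5] = (-6.3640, 0.7071)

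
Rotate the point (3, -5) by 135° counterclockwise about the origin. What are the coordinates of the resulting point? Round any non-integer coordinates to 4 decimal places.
(1.4142, 5.6569)

Rotation matrix R(θ) = [[cos θ, -sin θ], [sin θ, cos θ]]; for θ = 135°:
R = [[-√2/2, -√2/2], [√2/2, -√2/2]]
Result: R × [3, -5]ᵀ = [-√2/2·3 + (-√2/2)·-5, √2/2·3 + (-√2/2)·-5]ᵀ = (1.4142, 5.6569)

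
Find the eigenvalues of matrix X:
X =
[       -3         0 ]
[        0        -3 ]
λ = -3, -3

Solve det(X - λI) = 0. For a 2×2 matrix the characteristic equation is λ² - (trace)λ + det = 0.
trace(X) = a + d = -3 - 3 = -6.
det(X) = a*d - b*c = (-3)*(-3) - (0)*(0) = 9 - 0 = 9.
Characteristic equation: λ² - (-6)λ + (9) = 0.
Discriminant = (-6)² - 4*(9) = 36 - 36 = 0.
λ = (-6 ± √0) / 2 = (-6 ± 0) / 2 = -3, -3.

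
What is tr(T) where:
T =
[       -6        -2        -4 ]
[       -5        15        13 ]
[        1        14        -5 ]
tr(T) = -6 + 15 - 5 = 4

The trace of a square matrix is the sum of its diagonal entries.
Diagonal entries of T: T[0][0] = -6, T[1][1] = 15, T[2][2] = -5.
tr(T) = -6 + 15 - 5 = 4.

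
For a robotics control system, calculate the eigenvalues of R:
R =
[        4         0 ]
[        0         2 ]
λ = 2, 4

Solve det(R - λI) = 0. For a 2×2 matrix the characteristic equation is λ² - (trace)λ + det = 0.
trace(R) = a + d = 4 + 2 = 6.
det(R) = a*d - b*c = (4)*(2) - (0)*(0) = 8 - 0 = 8.
Characteristic equation: λ² - (6)λ + (8) = 0.
Discriminant = (6)² - 4*(8) = 36 - 32 = 4.
λ = (6 ± √4) / 2 = (6 ± 2) / 2 = 2, 4.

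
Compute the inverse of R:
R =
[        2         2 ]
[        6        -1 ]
det(R) = -14
R⁻¹ =
[     1/14       1/7 ]
[      3/7      -1/7 ]

For a 2×2 matrix R = [[a, b], [c, d]] with det(R) ≠ 0, R⁻¹ = (1/det(R)) * [[d, -b], [-c, a]].
det(R) = (2)*(-1) - (2)*(6) = -2 - 12 = -14.
R⁻¹ = (1/-14) * [[-1, -2], [-6, 2]].
Dividing each entry by -14 and reducing:
R⁻¹ =
[     1/14       1/7 ]
[      3/7      -1/7 ]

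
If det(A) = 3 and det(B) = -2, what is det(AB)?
-6

Use the multiplicative property of determinants: det(AB) = det(A)*det(B).
det(AB) = (3)*(-2) = -6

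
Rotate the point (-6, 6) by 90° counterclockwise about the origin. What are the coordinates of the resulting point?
(-6, -6)

Rotation matrix R(θ) = [[cos θ, -sin θ], [sin θ, cos θ]]; for θ = 90°:
R = [[0, -1], [1, 0]]
Result: R × [-6, 6]ᵀ = [0·-6 + (-1)·6, 1·-6 + (0)·6]ᵀ = (-6, -6)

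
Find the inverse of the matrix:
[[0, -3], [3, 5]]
[[5/9, 1/3], [-1/3, 0]]

For [[a,b],[c,d]], inverse = (1/det)·[[d,-b],[-c,a]]
det = 0·5 - -3·3 = 9
Inverse = (1/9)·[[5, 3], [-3, 0]]
        = [[5/9, 1/3], [-1/3, 0]]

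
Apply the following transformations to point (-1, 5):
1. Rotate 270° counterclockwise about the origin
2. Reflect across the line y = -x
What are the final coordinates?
(-1, -5)

Step 1: Rotate 270° → (5, 1)
Step 2: Reflect across the line y = -x → (-1, -5)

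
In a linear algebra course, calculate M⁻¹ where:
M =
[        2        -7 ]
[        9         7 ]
det(M) = 77
M⁻¹ =
[     1/11      1/11 ]
[    -9/77      2/77 ]

For a 2×2 matrix M = [[a, b], [c, d]] with det(M) ≠ 0, M⁻¹ = (1/det(M)) * [[d, -b], [-c, a]].
det(M) = (2)*(7) - (-7)*(9) = 14 + 63 = 77.
M⁻¹ = (1/77) * [[7, 7], [-9, 2]].
Dividing each entry by 77 and reducing:
M⁻¹ =
[     1/11      1/11 ]
[    -9/77      2/77 ]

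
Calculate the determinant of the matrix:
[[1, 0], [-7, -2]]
-2

For a 2×2 matrix [[a, b], [c, d]], det = ad - bc
det = (1)(-2) - (0)(-7) = -2 - 0 = -2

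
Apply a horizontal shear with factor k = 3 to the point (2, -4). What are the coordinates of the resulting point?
(-10, -4)

Shear matrix for horizontal shear with factor k = 3:
[[1, 3], [0, 1]]
Result: (2, -4) → (-10, -4)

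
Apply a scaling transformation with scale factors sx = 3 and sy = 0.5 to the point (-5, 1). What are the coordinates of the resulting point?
(-15, 0.5)

Scaling matrix:
[[3, 0], [0, 0.50]]
Result: (-5 × 3, 1 × 0.5) = (-15, 0.5)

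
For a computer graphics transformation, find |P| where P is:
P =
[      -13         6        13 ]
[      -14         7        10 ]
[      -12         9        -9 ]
det(P) = -33

Expand along row 0 (cofactor expansion): det(P) = a*(e*i - f*h) - b*(d*i - f*g) + c*(d*h - e*g), where the 3×3 is [[a, b, c], [d, e, f], [g, h, i]].
Minor M_00 = (7)*(-9) - (10)*(9) = -63 - 90 = -153.
Minor M_01 = (-14)*(-9) - (10)*(-12) = 126 + 120 = 246.
Minor M_02 = (-14)*(9) - (7)*(-12) = -126 + 84 = -42.
det(P) = (-13)*(-153) - (6)*(246) + (13)*(-42) = 1989 - 1476 - 546 = -33.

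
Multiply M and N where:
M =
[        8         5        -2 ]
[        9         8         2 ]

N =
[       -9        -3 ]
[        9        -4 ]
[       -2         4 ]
MN =
[      -23       -52 ]
[      -13       -51 ]

Matrix multiplication: (MN)[i][j] = sum over k of M[i][k] * N[k][j].
  (MN)[0][0] = (8)*(-9) + (5)*(9) + (-2)*(-2) = -23
  (MN)[0][1] = (8)*(-3) + (5)*(-4) + (-2)*(4) = -52
  (MN)[1][0] = (9)*(-9) + (8)*(9) + (2)*(-2) = -13
  (MN)[1][1] = (9)*(-3) + (8)*(-4) + (2)*(4) = -51
MN =
[      -23       -52 ]
[      -13       -51 ]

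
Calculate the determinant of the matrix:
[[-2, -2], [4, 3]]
2

For a 2×2 matrix [[a, b], [c, d]], det = ad - bc
det = (-2)(3) - (-2)(4) = -6 - -8 = 2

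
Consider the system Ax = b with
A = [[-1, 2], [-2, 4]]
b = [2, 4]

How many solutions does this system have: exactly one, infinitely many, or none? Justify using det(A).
Infinitely many solutions

det(A) = (-1)*(4) - (2)*(-2) = 0, so A is singular (column 2 is -2 times column 1).
b = [2, 4] = -2 * column 1 of A, so b lies in the column space of A.
A singular matrix whose right-hand side is in its column space gives a 1-parameter family of solutions — infinitely many.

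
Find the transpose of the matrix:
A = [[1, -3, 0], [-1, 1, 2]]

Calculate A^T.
[[1, -1], [-3, 1], [0, 2]]

The transpose sends entry (i,j) to (j,i); rows become columns.
Row 0 of A: [1, -3, 0] -> column 0 of A^T.
Row 1 of A: [-1, 1, 2] -> column 1 of A^T.
A^T = [[1, -1], [-3, 1], [0, 2]]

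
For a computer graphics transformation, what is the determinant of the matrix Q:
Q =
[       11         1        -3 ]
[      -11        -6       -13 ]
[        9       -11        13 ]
det(Q) = -2930

Expand along row 0 (cofactor expansion): det(Q) = a*(e*i - f*h) - b*(d*i - f*g) + c*(d*h - e*g), where the 3×3 is [[a, b, c], [d, e, f], [g, h, i]].
Minor M_00 = (-6)*(13) - (-13)*(-11) = -78 - 143 = -221.
Minor M_01 = (-11)*(13) - (-13)*(9) = -143 + 117 = -26.
Minor M_02 = (-11)*(-11) - (-6)*(9) = 121 + 54 = 175.
det(Q) = (11)*(-221) - (1)*(-26) + (-3)*(175) = -2431 + 26 - 525 = -2930.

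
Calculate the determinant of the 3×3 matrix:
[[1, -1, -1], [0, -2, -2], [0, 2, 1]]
2

Expansion along first row:
det = 1·det([[-2,-2],[2,1]]) - -1·det([[0,-2],[0,1]]) + -1·det([[0,-2],[0,2]])
    = 1·(-2·1 - -2·2) - -1·(0·1 - -2·0) + -1·(0·2 - -2·0)
    = 1·2 - -1·0 + -1·0
    = 2 + 0 + 0 = 2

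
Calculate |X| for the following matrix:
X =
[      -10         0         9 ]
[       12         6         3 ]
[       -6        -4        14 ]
det(X) = -1068

Expand along row 0 (cofactor expansion): det(X) = a*(e*i - f*h) - b*(d*i - f*g) + c*(d*h - e*g), where the 3×3 is [[a, b, c], [d, e, f], [g, h, i]].
Minor M_00 = (6)*(14) - (3)*(-4) = 84 + 12 = 96.
Minor M_01 = (12)*(14) - (3)*(-6) = 168 + 18 = 186.
Minor M_02 = (12)*(-4) - (6)*(-6) = -48 + 36 = -12.
det(X) = (-10)*(96) - (0)*(186) + (9)*(-12) = -960 + 0 - 108 = -1068.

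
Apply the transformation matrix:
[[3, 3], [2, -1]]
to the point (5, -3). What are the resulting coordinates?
(6, 13)

Matrix multiplication:
[[3, 3], [2, -1]] × [5, -3]ᵀ
= [3×5 + 3×-3, 2×5 + -1×-3]ᵀ
= [6.0000, 13.0000]ᵀ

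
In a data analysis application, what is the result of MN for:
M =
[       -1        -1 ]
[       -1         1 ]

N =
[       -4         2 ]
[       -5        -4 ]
MN =
[        9         2 ]
[       -1        -6 ]

Matrix multiplication: (MN)[i][j] = sum over k of M[i][k] * N[k][j].
  (MN)[0][0] = (-1)*(-4) + (-1)*(-5) = 9
  (MN)[0][1] = (-1)*(2) + (-1)*(-4) = 2
  (MN)[1][0] = (-1)*(-4) + (1)*(-5) = -1
  (MN)[1][1] = (-1)*(2) + (1)*(-4) = -6
MN =
[        9         2 ]
[       -1        -6 ]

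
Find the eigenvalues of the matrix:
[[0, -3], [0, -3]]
λ = -3 and λ = 0

Characteristic equation: det(A - λI) = 0
λ² - (trace)λ + (det) = 0
λ² - (-3)λ + (0) = 0
λ² + 3λ + 0 = 0
Solving: λ = -3, 0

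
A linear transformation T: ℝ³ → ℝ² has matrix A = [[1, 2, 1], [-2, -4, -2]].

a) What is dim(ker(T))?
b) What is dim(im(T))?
dim(ker) = 2, dim(im) = 1

Observe that row 2 = -2 × row 1 (so the rows are linearly dependent).
Thus rank(A) = 1 (only one linearly independent row).
dim(im(T)) = rank(A) = 1.
By the rank-nullity theorem applied to T: ℝ³ → ℝ², rank(A) + nullity(A) = 3 (the domain dimension), so dim(ker(T)) = 3 - 1 = 2.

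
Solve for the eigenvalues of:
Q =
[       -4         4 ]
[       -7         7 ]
λ = 0, 3

Solve det(Q - λI) = 0. For a 2×2 matrix the characteristic equation is λ² - (trace)λ + det = 0.
trace(Q) = a + d = -4 + 7 = 3.
det(Q) = a*d - b*c = (-4)*(7) - (4)*(-7) = -28 + 28 = 0.
Characteristic equation: λ² - (3)λ + (0) = 0.
Discriminant = (3)² - 4*(0) = 9 - 0 = 9.
λ = (3 ± √9) / 2 = (3 ± 3) / 2 = 0, 3.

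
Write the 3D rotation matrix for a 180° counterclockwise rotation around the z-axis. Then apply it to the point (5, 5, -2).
R = [[-1, 0, 0], [0, -1, 0], [0, 0, 1]]; R·(5, 5, -2) = (-5, -5, -2)

Rotation matrix for 180° around z-axis:
cos(180°) = -1, sin(180°) = 0
R = [[-1, 0, 0], [0, -1, 0], [0, 0, 1]]
Apply to (5, 5, -2): R·[5, 5, -2]ᵀ = (-5, -5, -2)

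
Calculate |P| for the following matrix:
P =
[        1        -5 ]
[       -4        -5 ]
det(P) = -25

For a 2×2 matrix [[a, b], [c, d]], det = a*d - b*c.
det(P) = (1)*(-5) - (-5)*(-4) = -5 - 20 = -25.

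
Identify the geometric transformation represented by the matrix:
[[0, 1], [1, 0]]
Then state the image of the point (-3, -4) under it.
reflection across the line y = x; image of (-3, -4) is (-4, -3)

This is a symmetric orthogonal matrix with determinant -1, which characterizes a reflection in ℝ².
The matrix [[0, 1], [1, 0]] represents: reflection across the line y = x.
Applying it to (-3, -4): [0·-3 + 1·-4, 1·-3 + 0·-4] = (-4, -3).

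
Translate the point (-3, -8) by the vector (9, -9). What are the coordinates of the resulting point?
(6, -17)

Translation by (9, -9):
x' = -3 + 9 = 6
y' = -8 + -9 = -17
Homogeneous matrix: [[1, 0, 9], [0, 1, -9], [0, 0, 1]]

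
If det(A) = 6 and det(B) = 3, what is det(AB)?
18

Use the multiplicative property of determinants: det(AB) = det(A)*det(B).
det(AB) = (6)*(3) = 18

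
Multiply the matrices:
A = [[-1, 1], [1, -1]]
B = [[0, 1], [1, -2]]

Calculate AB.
[[1, -3], [-1, 3]]

Each entry (i,j) of AB = sum over k of A[i][k]*B[k][j].
(AB)[0][0] = (-1)*(0) + (1)*(1) = 1
(AB)[0][1] = (-1)*(1) + (1)*(-2) = -3
(AB)[1][0] = (1)*(0) + (-1)*(1) = -1
(AB)[1][1] = (1)*(1) + (-1)*(-2) = 3
AB = [[1, -3], [-1, 3]]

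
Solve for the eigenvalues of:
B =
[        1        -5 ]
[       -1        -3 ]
λ = -4, 2

Solve det(B - λI) = 0. For a 2×2 matrix the characteristic equation is λ² - (trace)λ + det = 0.
trace(B) = a + d = 1 - 3 = -2.
det(B) = a*d - b*c = (1)*(-3) - (-5)*(-1) = -3 - 5 = -8.
Characteristic equation: λ² - (-2)λ + (-8) = 0.
Discriminant = (-2)² - 4*(-8) = 4 + 32 = 36.
λ = (-2 ± √36) / 2 = (-2 ± 6) / 2 = -4, 2.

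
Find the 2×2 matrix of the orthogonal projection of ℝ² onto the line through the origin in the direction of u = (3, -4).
[[9/25, -12/25], [-12/25, 16/25]]

The orthogonal projection onto the line spanned by a nonzero vector u = (a, b) has matrix P = (u uᵀ) / (uᵀ u) = (1/(a² + b²)) · [[a², ab], [ab, b²]].
Here u = (3, -4), so a² + b² = 9 + 16 = 25.
P = (1/25) · [[9, -12], [-12, 16]] = [[9/25, -12/25], [-12/25, 16/25]].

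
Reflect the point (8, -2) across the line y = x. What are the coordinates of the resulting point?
(-2, 8)

Reflection across line y = x: (8, -2) → (-2, 8)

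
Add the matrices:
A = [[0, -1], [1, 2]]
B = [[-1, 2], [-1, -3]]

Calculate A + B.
[[-1, 1], [0, -1]]

Add corresponding elements:
(0)+(-1)=-1
(-1)+(2)=1
(1)+(-1)=0
(2)+(-3)=-1
A + B = [[-1, 1], [0, -1]]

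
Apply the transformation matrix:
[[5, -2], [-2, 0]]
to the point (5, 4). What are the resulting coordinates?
(17, -10)

Matrix multiplication:
[[5, -2], [-2, 0]] × [5, 4]ᵀ
= [5×5 + -2×4, -2×5 + 0×4]ᵀ
= [17.0000, -10.0000]ᵀ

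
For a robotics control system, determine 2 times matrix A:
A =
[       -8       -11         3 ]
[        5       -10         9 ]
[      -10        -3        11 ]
2A =
[      -16       -22         6 ]
[       10       -20        18 ]
[      -20        -6        22 ]

Scalar multiplication is elementwise: (2A)[i][j] = 2 * A[i][j].
  (2A)[0][0] = 2 * (-8) = -16
  (2A)[0][1] = 2 * (-11) = -22
  (2A)[0][2] = 2 * (3) = 6
  (2A)[1][0] = 2 * (5) = 10
  (2A)[1][1] = 2 * (-10) = -20
  (2A)[1][2] = 2 * (9) = 18
  (2A)[2][0] = 2 * (-10) = -20
  (2A)[2][1] = 2 * (-3) = -6
  (2A)[2][2] = 2 * (11) = 22
2A =
[      -16       -22         6 ]
[       10       -20        18 ]
[      -20        -6        22 ]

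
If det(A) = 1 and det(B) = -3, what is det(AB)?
-3

Use the multiplicative property of determinants: det(AB) = det(A)*det(B).
det(AB) = (1)*(-3) = -3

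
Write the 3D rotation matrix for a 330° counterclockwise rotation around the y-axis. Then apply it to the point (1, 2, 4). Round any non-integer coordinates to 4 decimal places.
R = [[√3/2, 0, -1/2], [0, 1, 0], [1/2, 0, √3/2]]; R·(1, 2, 4) = (-1.1340, 2.0000, 3.9641)

Rotation matrix for 330° around y-axis:
cos(330°) = √3/2, sin(330°) = -1/2
R = [[√3/2, 0, -1/2], [0, 1, 0], [1/2, 0, √3/2]]
Apply to (1, 2, 4): R·[1, 2, 4]ᵀ = (-1.1340, 2.0000, 3.9641)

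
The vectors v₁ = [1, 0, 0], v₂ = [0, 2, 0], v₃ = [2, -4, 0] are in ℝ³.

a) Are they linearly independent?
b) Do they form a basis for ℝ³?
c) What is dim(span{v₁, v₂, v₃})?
Not independent, not a basis, dim(span) = 2

Check whether v₃ can be written as a linear combination of v₁ and v₂.
v₃ = (2)·v₁ + (-2)·v₂ = [2, -4, 0], so the three vectors are linearly dependent.
Thus they do not form a basis for ℝ³, and dim(span{v₁, v₂, v₃}) = 2 (spanned by v₁ and v₂).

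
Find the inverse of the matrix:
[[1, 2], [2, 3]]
[[-3, 2], [2, -1]]

For [[a,b],[c,d]], inverse = (1/det)·[[d,-b],[-c,a]]
det = 1·3 - 2·2 = -1
Inverse = (1/-1)·[[3, -2], [-2, 1]]
        = [[-3, 2], [2, -1]]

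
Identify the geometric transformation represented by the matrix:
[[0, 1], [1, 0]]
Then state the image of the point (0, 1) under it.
reflection across the line y = x; image of (0, 1) is (1, 0)

This is a symmetric orthogonal matrix with determinant -1, which characterizes a reflection in ℝ².
The matrix [[0, 1], [1, 0]] represents: reflection across the line y = x.
Applying it to (0, 1): [0·0 + 1·1, 1·0 + 0·1] = (1, 0).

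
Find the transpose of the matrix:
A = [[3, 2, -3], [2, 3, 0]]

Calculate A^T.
[[3, 2], [2, 3], [-3, 0]]

The transpose sends entry (i,j) to (j,i); rows become columns.
Row 0 of A: [3, 2, -3] -> column 0 of A^T.
Row 1 of A: [2, 3, 0] -> column 1 of A^T.
A^T = [[3, 2], [2, 3], [-3, 0]]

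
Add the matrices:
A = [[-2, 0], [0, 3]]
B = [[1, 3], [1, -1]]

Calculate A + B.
[[-1, 3], [1, 2]]

Add corresponding elements:
(-2)+(1)=-1
(0)+(3)=3
(0)+(1)=1
(3)+(-1)=2
A + B = [[-1, 3], [1, 2]]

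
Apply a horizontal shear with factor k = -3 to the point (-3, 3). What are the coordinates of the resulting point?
(-12, 3)

Shear matrix for horizontal shear with factor k = -3:
[[1, -3], [0, 1]]
Result: (-3, 3) → (-12, 3)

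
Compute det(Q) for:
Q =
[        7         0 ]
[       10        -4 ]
det(Q) = -28

For a 2×2 matrix [[a, b], [c, d]], det = a*d - b*c.
det(Q) = (7)*(-4) - (0)*(10) = -28 - 0 = -28.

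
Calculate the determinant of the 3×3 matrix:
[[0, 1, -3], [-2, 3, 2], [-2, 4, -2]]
-2

Expansion along first row:
det = 0·det([[3,2],[4,-2]]) - 1·det([[-2,2],[-2,-2]]) + -3·det([[-2,3],[-2,4]])
    = 0·(3·-2 - 2·4) - 1·(-2·-2 - 2·-2) + -3·(-2·4 - 3·-2)
    = 0·-14 - 1·8 + -3·-2
    = 0 + -8 + 6 = -2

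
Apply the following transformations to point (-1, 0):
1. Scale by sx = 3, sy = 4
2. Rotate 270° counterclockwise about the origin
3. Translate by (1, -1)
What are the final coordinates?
(1, 2)

Step 1: Scale → (-3, 0)
Step 2: Rotate 270° → (0, 3)
Step 3: Translate → (1, 2)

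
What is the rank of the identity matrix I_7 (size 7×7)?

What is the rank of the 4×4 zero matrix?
rank(I_7) = 7, rank(0) = 0

The identity I_7 has 7 columns that are the standard basis vectors e_1, …, e_7. These are linearly independent, so all 7 columns are pivots and rank(I_7) = 7.
The 4×4 zero matrix has every entry zero, so every row is the zero row and there are no pivots; rank(0) = 0.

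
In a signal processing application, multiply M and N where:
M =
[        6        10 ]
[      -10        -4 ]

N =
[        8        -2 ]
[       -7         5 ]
MN =
[      -22        38 ]
[      -52         0 ]

Matrix multiplication: (MN)[i][j] = sum over k of M[i][k] * N[k][j].
  (MN)[0][0] = (6)*(8) + (10)*(-7) = -22
  (MN)[0][1] = (6)*(-2) + (10)*(5) = 38
  (MN)[1][0] = (-10)*(8) + (-4)*(-7) = -52
  (MN)[1][1] = (-10)*(-2) + (-4)*(5) = 0
MN =
[      -22        38 ]
[      -52         0 ]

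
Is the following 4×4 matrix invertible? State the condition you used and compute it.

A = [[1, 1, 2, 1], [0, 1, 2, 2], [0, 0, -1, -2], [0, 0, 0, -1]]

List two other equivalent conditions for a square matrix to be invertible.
Yes, invertible; det(A) = 1 ≠ 0. Equivalent conditions: rank(A) = 4; Ax = 0 has only the trivial solution; 0 is not an eigenvalue; the columns of A are linearly independent.

To check invertibility, compute det(A).
The given matrix is triangular, so det(A) equals the product of its diagonal entries = 1 ≠ 0.
Since det(A) ≠ 0, A is invertible.
Equivalent conditions for a square matrix A to be invertible:
- rank(A) = 4 (full rank).
- The homogeneous system Ax = 0 has only the trivial solution x = 0.
- 0 is not an eigenvalue of A.
- The columns (equivalently rows) of A are linearly independent.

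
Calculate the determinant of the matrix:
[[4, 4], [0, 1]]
4

For a 2×2 matrix [[a, b], [c, d]], det = ad - bc
det = (4)(1) - (4)(0) = 4 - 0 = 4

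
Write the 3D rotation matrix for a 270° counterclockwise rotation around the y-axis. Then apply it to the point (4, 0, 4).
R = [[0, 0, -1], [0, 1, 0], [1, 0, 0]]; R·(4, 0, 4) = (-4, 0, 4)

Rotation matrix for 270° around y-axis:
cos(270°) = 0, sin(270°) = -1
R = [[0, 0, -1], [0, 1, 0], [1, 0, 0]]
Apply to (4, 0, 4): R·[4, 0, 4]ᵀ = (-4, 0, 4)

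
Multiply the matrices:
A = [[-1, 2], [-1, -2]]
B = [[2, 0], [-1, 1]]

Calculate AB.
[[-4, 2], [0, -2]]

Each entry (i,j) of AB = sum over k of A[i][k]*B[k][j].
(AB)[0][0] = (-1)*(2) + (2)*(-1) = -4
(AB)[0][1] = (-1)*(0) + (2)*(1) = 2
(AB)[1][0] = (-1)*(2) + (-2)*(-1) = 0
(AB)[1][1] = (-1)*(0) + (-2)*(1) = -2
AB = [[-4, 2], [0, -2]]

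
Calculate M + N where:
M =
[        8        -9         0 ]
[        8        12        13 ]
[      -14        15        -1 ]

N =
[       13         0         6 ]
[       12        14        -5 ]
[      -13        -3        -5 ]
M + N =
[       21        -9         6 ]
[       20        26         8 ]
[      -27        12        -6 ]

Matrix addition is elementwise: (M+N)[i][j] = M[i][j] + N[i][j].
  (M+N)[0][0] = (8) + (13) = 21
  (M+N)[0][1] = (-9) + (0) = -9
  (M+N)[0][2] = (0) + (6) = 6
  (M+N)[1][0] = (8) + (12) = 20
  (M+N)[1][1] = (12) + (14) = 26
  (M+N)[1][2] = (13) + (-5) = 8
  (M+N)[2][0] = (-14) + (-13) = -27
  (M+N)[2][1] = (15) + (-3) = 12
  (M+N)[2][2] = (-1) + (-5) = -6
M + N =
[       21        -9         6 ]
[       20        26         8 ]
[      -27        12        -6 ]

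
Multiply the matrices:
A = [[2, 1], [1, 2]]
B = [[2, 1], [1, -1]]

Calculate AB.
[[5, 1], [4, -1]]

Each entry (i,j) of AB = sum over k of A[i][k]*B[k][j].
(AB)[0][0] = (2)*(2) + (1)*(1) = 5
(AB)[0][1] = (2)*(1) + (1)*(-1) = 1
(AB)[1][0] = (1)*(2) + (2)*(1) = 4
(AB)[1][1] = (1)*(1) + (2)*(-1) = -1
AB = [[5, 1], [4, -1]]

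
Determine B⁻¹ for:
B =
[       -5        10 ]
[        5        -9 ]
det(B) = -5
B⁻¹ =
[      9/5         2 ]
[        1         1 ]

For a 2×2 matrix B = [[a, b], [c, d]] with det(B) ≠ 0, B⁻¹ = (1/det(B)) * [[d, -b], [-c, a]].
det(B) = (-5)*(-9) - (10)*(5) = 45 - 50 = -5.
B⁻¹ = (1/-5) * [[-9, -10], [-5, -5]].
Dividing each entry by -5 and reducing:
B⁻¹ =
[      9/5         2 ]
[        1         1 ]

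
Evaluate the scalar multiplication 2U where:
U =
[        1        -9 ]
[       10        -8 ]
2U =
[        2       -18 ]
[       20       -16 ]

Scalar multiplication is elementwise: (2U)[i][j] = 2 * U[i][j].
  (2U)[0][0] = 2 * (1) = 2
  (2U)[0][1] = 2 * (-9) = -18
  (2U)[1][0] = 2 * (10) = 20
  (2U)[1][1] = 2 * (-8) = -16
2U =
[        2       -18 ]
[       20       -16 ]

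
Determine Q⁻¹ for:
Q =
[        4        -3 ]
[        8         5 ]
det(Q) = 44
Q⁻¹ =
[     5/44      3/44 ]
[    -2/11      1/11 ]

For a 2×2 matrix Q = [[a, b], [c, d]] with det(Q) ≠ 0, Q⁻¹ = (1/det(Q)) * [[d, -b], [-c, a]].
det(Q) = (4)*(5) - (-3)*(8) = 20 + 24 = 44.
Q⁻¹ = (1/44) * [[5, 3], [-8, 4]].
Dividing each entry by 44 and reducing:
Q⁻¹ =
[     5/44      3/44 ]
[    -2/11      1/11 ]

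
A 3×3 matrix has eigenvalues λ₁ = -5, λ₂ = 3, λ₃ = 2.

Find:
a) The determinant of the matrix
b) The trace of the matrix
det = -30, trace = 0

Two standard eigenvalue identities:
- det(A) equals the product of the eigenvalues (counted with multiplicity).
- trace(A) equals the sum of the eigenvalues.
det(A) = (-5)*(3)*(2) = -30.
trace(A) = -5 + 3 + 2 = 0.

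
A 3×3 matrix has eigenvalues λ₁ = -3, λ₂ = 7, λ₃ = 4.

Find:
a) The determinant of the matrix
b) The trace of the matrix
det = -84, trace = 8

Two standard eigenvalue identities:
- det(A) equals the product of the eigenvalues (counted with multiplicity).
- trace(A) equals the sum of the eigenvalues.
det(A) = (-3)*(7)*(4) = -84.
trace(A) = -3 + 7 + 4 = 8.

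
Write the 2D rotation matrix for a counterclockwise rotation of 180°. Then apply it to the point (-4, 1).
R = [[-1, 0], [0, -1]]; R·(-4, 1) = (4, -1)

Rotation matrix formula: R(θ) = [[cos θ, -sin θ], [sin θ, cos θ]]
For θ = 180°:
cos(180°) = -1
sin(180°) = 0
R = [[-1, 0], [0, -1]]
Apply to (-4, 1): [-1·-4 + (0)·1, 0·-4 + -1·1] = (4, -1)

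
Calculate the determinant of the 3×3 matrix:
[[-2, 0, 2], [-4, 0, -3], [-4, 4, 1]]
-56

Expansion along first row:
det = -2·det([[0,-3],[4,1]]) - 0·det([[-4,-3],[-4,1]]) + 2·det([[-4,0],[-4,4]])
    = -2·(0·1 - -3·4) - 0·(-4·1 - -3·-4) + 2·(-4·4 - 0·-4)
    = -2·12 - 0·-16 + 2·-16
    = -24 + 0 + -32 = -56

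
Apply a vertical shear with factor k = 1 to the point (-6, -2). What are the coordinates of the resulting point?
(-6, -8)

Shear matrix for vertical shear with factor k = 1:
[[1, 0], [1, 1]]
Result: (-6, -2) → (-6, -8)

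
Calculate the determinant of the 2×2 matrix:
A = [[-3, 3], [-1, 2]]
-3

For A = [[a, b], [c, d]], det(A) = a*d - b*c.
det(A) = (-3)*(2) - (3)*(-1) = -6 - -3 = -3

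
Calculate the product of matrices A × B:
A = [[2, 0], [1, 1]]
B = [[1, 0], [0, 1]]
[[2, 0], [1, 1]]

Matrix multiplication:
C[0][0] = 2×1 + 0×0 = 2
C[0][1] = 2×0 + 0×1 = 0
C[1][0] = 1×1 + 1×0 = 1
C[1][1] = 1×0 + 1×1 = 1
Result: [[2, 0], [1, 1]]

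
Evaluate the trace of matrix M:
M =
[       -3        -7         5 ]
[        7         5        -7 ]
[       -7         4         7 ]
tr(M) = -3 + 5 + 7 = 9

The trace of a square matrix is the sum of its diagonal entries.
Diagonal entries of M: M[0][0] = -3, M[1][1] = 5, M[2][2] = 7.
tr(M) = -3 + 5 + 7 = 9.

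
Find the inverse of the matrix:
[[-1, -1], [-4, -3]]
[[3, -1], [-4, 1]]

For [[a,b],[c,d]], inverse = (1/det)·[[d,-b],[-c,a]]
det = -1·-3 - -1·-4 = -1
Inverse = (1/-1)·[[-3, 1], [4, -1]]
        = [[3, -1], [-4, 1]]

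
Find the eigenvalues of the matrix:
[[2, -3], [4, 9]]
λ = 5 and λ = 6

Characteristic equation: det(A - λI) = 0
λ² - (trace)λ + (det) = 0
λ² - (11)λ + (30) = 0
λ² - 11λ + 30 = 0
Solving: λ = 5, 6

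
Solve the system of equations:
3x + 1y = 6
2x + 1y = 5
x = 1, y = 3

Use elimination (row reduction):
Equation 1: 3x + 1y = 6.
Equation 2: 2x + 1y = 5.
Multiply Eq1 by 2 and Eq2 by 3: 6x + 2y = 12;  6x + 3y = 15.
Subtract: (1)y = 3, so y = 3.
Back-substitute into Eq1: 3x + 1*(3) = 6, so x = 1.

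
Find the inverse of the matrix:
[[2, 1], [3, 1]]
[[-1, 1], [3, -2]]

For [[a,b],[c,d]], inverse = (1/det)·[[d,-b],[-c,a]]
det = 2·1 - 1·3 = -1
Inverse = (1/-1)·[[1, -1], [-3, 2]]
        = [[-1, 1], [3, -2]]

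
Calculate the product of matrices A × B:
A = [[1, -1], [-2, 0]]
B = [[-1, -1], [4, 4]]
[[-5, -5], [2, 2]]

Matrix multiplication:
C[0][0] = 1×-1 + -1×4 = -5
C[0][1] = 1×-1 + -1×4 = -5
C[1][0] = -2×-1 + 0×4 = 2
C[1][1] = -2×-1 + 0×4 = 2
Result: [[-5, -5], [2, 2]]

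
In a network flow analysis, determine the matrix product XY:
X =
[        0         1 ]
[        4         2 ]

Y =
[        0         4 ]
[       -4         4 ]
XY =
[       -4         4 ]
[       -8        24 ]

Matrix multiplication: (XY)[i][j] = sum over k of X[i][k] * Y[k][j].
  (XY)[0][0] = (0)*(0) + (1)*(-4) = -4
  (XY)[0][1] = (0)*(4) + (1)*(4) = 4
  (XY)[1][0] = (4)*(0) + (2)*(-4) = -8
  (XY)[1][1] = (4)*(4) + (2)*(4) = 24
XY =
[       -4         4 ]
[       -8        24 ]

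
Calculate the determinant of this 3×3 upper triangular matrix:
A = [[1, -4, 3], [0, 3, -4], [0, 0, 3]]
9

The determinant of a triangular matrix is the product of its diagonal entries (the off-diagonal entries above the diagonal do not affect it).
det(A) = (1) * (3) * (3) = 9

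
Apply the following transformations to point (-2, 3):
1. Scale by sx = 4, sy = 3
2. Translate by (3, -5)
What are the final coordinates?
(-5, 4)

Step 1: Scale (-2, 3) by (sx, sy) = (4, 3) → (-8, 9)
Step 2: Translate by (3, -5) → (-5, 4)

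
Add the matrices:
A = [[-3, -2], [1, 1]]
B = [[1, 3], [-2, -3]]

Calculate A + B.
[[-2, 1], [-1, -2]]

Add corresponding elements:
(-3)+(1)=-2
(-2)+(3)=1
(1)+(-2)=-1
(1)+(-3)=-2
A + B = [[-2, 1], [-1, -2]]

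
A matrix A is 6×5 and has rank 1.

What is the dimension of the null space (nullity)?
4

The rank-nullity theorem for an m×n matrix states:
rank(A) + nullity(A) = n (the number of columns).
Here n = 5 and rank(A) = 1, so nullity(A) = 5 - 1 = 4.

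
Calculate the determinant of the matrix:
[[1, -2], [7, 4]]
18

For a 2×2 matrix [[a, b], [c, d]], det = ad - bc
det = (1)(4) - (-2)(7) = 4 - -14 = 18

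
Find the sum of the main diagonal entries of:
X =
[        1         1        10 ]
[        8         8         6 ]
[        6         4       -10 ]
tr(X) = 1 + 8 - 10 = -1

The trace of a square matrix is the sum of its diagonal entries.
Diagonal entries of X: X[0][0] = 1, X[1][1] = 8, X[2][2] = -10.
tr(X) = 1 + 8 - 10 = -1.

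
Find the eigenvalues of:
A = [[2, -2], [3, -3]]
λ = -1, 0

Solve det(A - λI) = 0. For a 2×2 matrix this is λ² - (trace)λ + det = 0.
trace(A) = 2 - 3 = -1.
det(A) = (2)*(-3) - (-2)*(3) = -6 + 6 = 0.
Characteristic equation: λ² - (-1)λ + (0) = 0.
Discriminant: (-1)² - 4*(0) = 1 - 0 = 1.
Roots: λ = (-1 ± √1) / 2 = -1, 0.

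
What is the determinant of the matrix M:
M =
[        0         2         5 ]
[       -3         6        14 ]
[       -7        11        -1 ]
det(M) = -157

Expand along row 0 (cofactor expansion): det(M) = a*(e*i - f*h) - b*(d*i - f*g) + c*(d*h - e*g), where the 3×3 is [[a, b, c], [d, e, f], [g, h, i]].
Minor M_00 = (6)*(-1) - (14)*(11) = -6 - 154 = -160.
Minor M_01 = (-3)*(-1) - (14)*(-7) = 3 + 98 = 101.
Minor M_02 = (-3)*(11) - (6)*(-7) = -33 + 42 = 9.
det(M) = (0)*(-160) - (2)*(101) + (5)*(9) = 0 - 202 + 45 = -157.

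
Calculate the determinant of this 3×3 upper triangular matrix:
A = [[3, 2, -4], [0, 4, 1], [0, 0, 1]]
12

The determinant of a triangular matrix is the product of its diagonal entries (the off-diagonal entries above the diagonal do not affect it).
det(A) = (3) * (4) * (1) = 12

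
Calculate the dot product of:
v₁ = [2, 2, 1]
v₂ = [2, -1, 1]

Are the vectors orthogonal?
3, No

The dot product is the sum of products of corresponding components.
v₁·v₂ = (2)*(2) + (2)*(-1) + (1)*(1) = 4 - 2 + 1 = 3.
Two vectors are orthogonal iff their dot product is 0; here the dot product is 3, so the vectors are not orthogonal.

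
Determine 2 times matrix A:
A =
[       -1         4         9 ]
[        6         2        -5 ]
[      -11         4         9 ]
2A =
[       -2         8        18 ]
[       12         4       -10 ]
[      -22         8        18 ]

Scalar multiplication is elementwise: (2A)[i][j] = 2 * A[i][j].
  (2A)[0][0] = 2 * (-1) = -2
  (2A)[0][1] = 2 * (4) = 8
  (2A)[0][2] = 2 * (9) = 18
  (2A)[1][0] = 2 * (6) = 12
  (2A)[1][1] = 2 * (2) = 4
  (2A)[1][2] = 2 * (-5) = -10
  (2A)[2][0] = 2 * (-11) = -22
  (2A)[2][1] = 2 * (4) = 8
  (2A)[2][2] = 2 * (9) = 18
2A =
[       -2         8        18 ]
[       12         4       -10 ]
[      -22         8        18 ]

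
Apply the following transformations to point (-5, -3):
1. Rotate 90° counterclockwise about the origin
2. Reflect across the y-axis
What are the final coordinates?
(-3, -5)

Step 1: Rotate 90° → (3, -5)
Step 2: Reflect across the y-axis → (-3, -5)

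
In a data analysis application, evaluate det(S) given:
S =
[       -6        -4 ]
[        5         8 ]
det(S) = -28

For a 2×2 matrix [[a, b], [c, d]], det = a*d - b*c.
det(S) = (-6)*(8) - (-4)*(5) = -48 + 20 = -28.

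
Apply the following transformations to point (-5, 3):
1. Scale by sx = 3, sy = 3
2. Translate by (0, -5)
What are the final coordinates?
(-15, 4)

Step 1: Scale (-5, 3) by (sx, sy) = (3, 3) → (-15, 9)
Step 2: Translate by (0, -5) → (-15, 4)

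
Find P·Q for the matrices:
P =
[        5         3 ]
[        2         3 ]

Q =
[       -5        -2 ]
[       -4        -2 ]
PQ =
[      -37       -16 ]
[      -22       -10 ]

Matrix multiplication: (PQ)[i][j] = sum over k of P[i][k] * Q[k][j].
  (PQ)[0][0] = (5)*(-5) + (3)*(-4) = -37
  (PQ)[0][1] = (5)*(-2) + (3)*(-2) = -16
  (PQ)[1][0] = (2)*(-5) + (3)*(-4) = -22
  (PQ)[1][1] = (2)*(-2) + (3)*(-2) = -10
PQ =
[      -37       -16 ]
[      -22       -10 ]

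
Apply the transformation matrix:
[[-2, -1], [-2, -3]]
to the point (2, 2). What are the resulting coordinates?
(-6, -10)

Matrix multiplication:
[[-2, -1], [-2, -3]] × [2, 2]ᵀ
= [-2×2 + -1×2, -2×2 + -3×2]ᵀ
= [-6.0000, -10.0000]ᵀ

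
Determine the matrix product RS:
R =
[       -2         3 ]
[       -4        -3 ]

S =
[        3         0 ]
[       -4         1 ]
RS =
[      -18         3 ]
[        0        -3 ]

Matrix multiplication: (RS)[i][j] = sum over k of R[i][k] * S[k][j].
  (RS)[0][0] = (-2)*(3) + (3)*(-4) = -18
  (RS)[0][1] = (-2)*(0) + (3)*(1) = 3
  (RS)[1][0] = (-4)*(3) + (-3)*(-4) = 0
  (RS)[1][1] = (-4)*(0) + (-3)*(1) = -3
RS =
[      -18         3 ]
[        0        -3 ]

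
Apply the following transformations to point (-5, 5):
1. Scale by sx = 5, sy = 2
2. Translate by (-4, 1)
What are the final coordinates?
(-29, 11)

Step 1: Scale (-5, 5) by (sx, sy) = (5, 2) → (-25, 10)
Step 2: Translate by (-4, 1) → (-29, 11)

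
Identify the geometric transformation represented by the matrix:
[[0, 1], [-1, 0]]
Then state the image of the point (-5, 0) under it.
rotation by 90° clockwise (i.e., 270° counterclockwise); image of (-5, 0) is (0, 5)

This matches the form [[cos θ, -sin θ], [sin θ, cos θ]] of a rotation matrix; reading off cos θ and sin θ gives the angle.
The matrix [[0, 1], [-1, 0]] represents: rotation by 90° clockwise (i.e., 270° counterclockwise).
Applying it to (-5, 0): [0·-5 + 1·0, -1·-5 + 0·0] = (0, 5).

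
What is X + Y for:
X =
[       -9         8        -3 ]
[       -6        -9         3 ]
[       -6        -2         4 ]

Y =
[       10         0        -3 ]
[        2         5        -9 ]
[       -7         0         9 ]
X + Y =
[        1         8        -6 ]
[       -4        -4        -6 ]
[      -13        -2        13 ]

Matrix addition is elementwise: (X+Y)[i][j] = X[i][j] + Y[i][j].
  (X+Y)[0][0] = (-9) + (10) = 1
  (X+Y)[0][1] = (8) + (0) = 8
  (X+Y)[0][2] = (-3) + (-3) = -6
  (X+Y)[1][0] = (-6) + (2) = -4
  (X+Y)[1][1] = (-9) + (5) = -4
  (X+Y)[1][2] = (3) + (-9) = -6
  (X+Y)[2][0] = (-6) + (-7) = -13
  (X+Y)[2][1] = (-2) + (0) = -2
  (X+Y)[2][2] = (4) + (9) = 13
X + Y =
[        1         8        -6 ]
[       -4        -4        -6 ]
[      -13        -2        13 ]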